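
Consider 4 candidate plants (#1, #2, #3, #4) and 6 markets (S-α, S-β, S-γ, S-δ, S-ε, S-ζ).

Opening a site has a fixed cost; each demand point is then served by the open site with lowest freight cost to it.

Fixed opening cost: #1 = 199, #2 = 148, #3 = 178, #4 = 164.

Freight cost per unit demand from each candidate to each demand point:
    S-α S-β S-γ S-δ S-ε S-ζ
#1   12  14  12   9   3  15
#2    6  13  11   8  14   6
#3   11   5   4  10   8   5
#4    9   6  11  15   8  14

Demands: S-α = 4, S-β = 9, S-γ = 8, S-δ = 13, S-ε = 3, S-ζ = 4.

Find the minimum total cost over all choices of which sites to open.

Open {#3}: assign each demand point to its cheapest open site.
  S-α→#3 4×11=44, S-β→#3 9×5=45, S-γ→#3 8×4=32, S-δ→#3 13×10=130, S-ε→#3 3×8=24, S-ζ→#3 4×5=20
  freight cost 295, fixed 178 → total 473.
Compare {#2}: freight cost 399 + fixed 148 = 547.
Compare {#2, #3}: freight cost 249 + fixed 326 = 575.
Compare {#4}: freight cost 453 + fixed 164 = 617.
All other subsets cost ≥ 547. Minimum total cost: 473.

473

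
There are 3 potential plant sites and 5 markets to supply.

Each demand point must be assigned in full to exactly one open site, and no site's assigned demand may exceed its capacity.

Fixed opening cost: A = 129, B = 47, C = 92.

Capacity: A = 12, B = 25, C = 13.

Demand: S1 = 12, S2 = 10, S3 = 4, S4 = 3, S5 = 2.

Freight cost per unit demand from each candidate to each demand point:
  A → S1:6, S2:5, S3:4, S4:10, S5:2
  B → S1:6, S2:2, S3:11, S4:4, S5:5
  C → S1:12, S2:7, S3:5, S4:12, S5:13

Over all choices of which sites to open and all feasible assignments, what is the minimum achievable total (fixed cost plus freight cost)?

Open {B, C}; cheapest assignment that respects the capacities:
  B (cap 25, load 25): S1, S2, S4 — cost 12×6 + 10×2 + 3×4 = 104
  C (cap 13, load 6): S3, S5 — cost 4×5 + 2×13 = 46
  Shipping 150, fixed 139 → total 289.
  Any other capacity-feasible assignment to {B, C} ships for at least 150.
Compare {A, B}: its best feasible assignment gives total 300.
Compare {A, B, C}: its best feasible assignment gives total 392.
Every other set of open sites that can feasibly serve all demand totals ≥ 300 even under its best assignment. Minimum: 289.

289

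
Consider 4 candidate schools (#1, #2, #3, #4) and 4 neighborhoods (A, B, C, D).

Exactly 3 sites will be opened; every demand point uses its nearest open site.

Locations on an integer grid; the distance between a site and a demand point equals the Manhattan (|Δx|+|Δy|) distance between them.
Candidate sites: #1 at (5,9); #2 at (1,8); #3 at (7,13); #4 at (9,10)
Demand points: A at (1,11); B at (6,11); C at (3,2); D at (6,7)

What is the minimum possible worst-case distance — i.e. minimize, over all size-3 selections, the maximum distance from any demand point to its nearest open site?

8

Open {#1, #2, #3}.
  Farthest demand point is C at distance 8 (to #2); all others are ≤ 8.
With {#1, #2, #4} the worst case is 8.
With {#2, #3, #4} the worst case is 8.
No size-3 selection achieves below 8.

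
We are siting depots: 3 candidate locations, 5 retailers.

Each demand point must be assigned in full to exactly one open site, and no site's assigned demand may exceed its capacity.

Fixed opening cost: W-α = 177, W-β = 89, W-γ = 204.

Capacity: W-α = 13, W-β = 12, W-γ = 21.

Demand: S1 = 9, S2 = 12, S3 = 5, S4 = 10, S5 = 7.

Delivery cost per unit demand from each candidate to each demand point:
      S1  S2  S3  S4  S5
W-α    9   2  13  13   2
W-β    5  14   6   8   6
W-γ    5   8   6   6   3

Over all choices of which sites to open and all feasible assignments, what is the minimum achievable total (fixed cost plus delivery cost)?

670

Open {W-α, W-β, W-γ}; cheapest assignment that respects the capacities:
  W-α (cap 13, load 12): S2 — cost 12×2 = 24
  W-β (cap 12, load 10): S4 — cost 10×8 = 80
  W-γ (cap 21, load 21): S1, S3, S5 — cost 9×5 + 5×6 + 7×3 = 96
  Shipping 200, fixed 470 → total 670.
  Any other capacity-feasible assignment to {W-α, W-β, W-γ} ships for at least 200.
Total demand is 43 and no other set of sites has combined capacity ≥ 43, so {W-α, W-β, W-γ} is the only feasible choice of open sites. Minimum: 670.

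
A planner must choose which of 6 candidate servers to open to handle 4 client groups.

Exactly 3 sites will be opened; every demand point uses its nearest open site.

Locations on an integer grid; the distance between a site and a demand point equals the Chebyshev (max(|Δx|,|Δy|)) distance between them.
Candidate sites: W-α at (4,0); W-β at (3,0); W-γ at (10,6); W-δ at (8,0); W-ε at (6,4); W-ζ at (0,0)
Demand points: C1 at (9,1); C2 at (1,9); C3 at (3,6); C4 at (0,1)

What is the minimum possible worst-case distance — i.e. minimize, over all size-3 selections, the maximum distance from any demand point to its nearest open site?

Open {W-α, W-β, W-ε}.
  Farthest demand point is C2 at distance 5 (to W-ε); all others are ≤ 5.
With {W-α, W-γ, W-ε} the worst case is 5.
With {W-α, W-δ, W-ε} the worst case is 5.
No size-3 selection achieves below 5.

5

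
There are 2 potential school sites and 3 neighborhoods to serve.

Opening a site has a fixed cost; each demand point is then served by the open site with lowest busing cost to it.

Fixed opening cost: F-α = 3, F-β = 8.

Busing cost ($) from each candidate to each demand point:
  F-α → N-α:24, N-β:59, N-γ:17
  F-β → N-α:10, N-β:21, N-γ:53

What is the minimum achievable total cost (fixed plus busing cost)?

59

Open {F-α, F-β}: assign each demand point to its cheapest open site.
  N-α→F-β 10, N-β→F-β 21, N-γ→F-α 17
  busing cost 48, fixed 11 → total 59.
Compare {F-β}: busing cost 84 + fixed 8 = 92.
Compare {F-α}: busing cost 100 + fixed 3 = 103.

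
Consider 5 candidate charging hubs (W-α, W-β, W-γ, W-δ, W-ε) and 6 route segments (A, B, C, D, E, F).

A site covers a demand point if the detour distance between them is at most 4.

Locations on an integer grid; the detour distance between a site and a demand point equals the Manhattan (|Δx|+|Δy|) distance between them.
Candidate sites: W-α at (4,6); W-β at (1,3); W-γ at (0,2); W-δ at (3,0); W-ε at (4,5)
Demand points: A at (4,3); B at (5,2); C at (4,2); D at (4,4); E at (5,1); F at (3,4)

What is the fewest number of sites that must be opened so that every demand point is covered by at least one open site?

Coverage sets (demand points within 4 of each site):
  W-α: {A, C, D, F}
  W-β: {A, C, D, F}
  W-γ: {C}
  W-δ: {A, B, C, E, F}
  W-ε: {A, B, C, D, F}
No single site covers all 6 demand points.
But {W-α, W-δ} covers everything, so the minimum is 2.

2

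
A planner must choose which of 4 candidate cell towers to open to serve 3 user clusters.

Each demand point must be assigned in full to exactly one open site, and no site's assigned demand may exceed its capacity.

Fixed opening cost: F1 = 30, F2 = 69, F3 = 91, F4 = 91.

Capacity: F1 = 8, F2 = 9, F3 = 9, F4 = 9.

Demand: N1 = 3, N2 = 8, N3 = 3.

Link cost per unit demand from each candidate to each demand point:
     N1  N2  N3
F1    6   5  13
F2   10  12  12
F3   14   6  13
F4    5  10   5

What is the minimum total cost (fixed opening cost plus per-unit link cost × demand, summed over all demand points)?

191

Open {F1, F4}; cheapest assignment that respects the capacities:
  F1 (cap 8, load 8): N2 — cost 8×5 = 40
  F4 (cap 9, load 6): N1, N3 — cost 3×5 + 3×5 = 30
  Shipping 70, fixed 121 → total 191.
  Any other capacity-feasible assignment to {F1, F4} ships for at least 70.
Compare {F1, F2}: its best feasible assignment gives total 205.
Compare {F1, F3}: its best feasible assignment gives total 226.
Every other set of open sites that can feasibly serve all demand totals ≥ 205 even under its best assignment. Minimum: 191.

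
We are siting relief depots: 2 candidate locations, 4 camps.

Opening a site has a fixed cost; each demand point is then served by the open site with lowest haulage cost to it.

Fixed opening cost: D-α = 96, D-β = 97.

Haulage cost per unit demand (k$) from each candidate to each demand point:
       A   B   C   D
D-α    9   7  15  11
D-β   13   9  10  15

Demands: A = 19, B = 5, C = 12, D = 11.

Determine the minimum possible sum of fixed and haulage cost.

603

Open {D-α}: assign each demand point to its cheapest open site.
  A→D-α 19×9=171, B→D-α 5×7=35, C→D-α 12×15=180, D→D-α 11×11=121
  haulage cost 507, fixed 96 → total 603.
Compare {D-α, D-β}: haulage cost 447 + fixed 193 = 640.
Compare {D-β}: haulage cost 577 + fixed 97 = 674.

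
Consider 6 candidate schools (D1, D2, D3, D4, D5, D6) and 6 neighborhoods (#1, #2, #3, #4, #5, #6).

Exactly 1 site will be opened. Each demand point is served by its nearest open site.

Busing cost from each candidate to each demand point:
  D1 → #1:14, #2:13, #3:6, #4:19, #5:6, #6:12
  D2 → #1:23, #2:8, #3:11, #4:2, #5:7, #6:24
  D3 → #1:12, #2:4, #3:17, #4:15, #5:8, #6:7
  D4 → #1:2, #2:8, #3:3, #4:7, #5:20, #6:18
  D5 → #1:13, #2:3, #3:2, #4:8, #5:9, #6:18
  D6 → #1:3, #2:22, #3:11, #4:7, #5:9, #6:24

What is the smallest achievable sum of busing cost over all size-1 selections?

Open {D5}.
  #1→D5 13, #2→D5 3, #3→D5 2, #4→D5 8, #5→D5 9, #6→D5 18  ⇒ total 53.
Compare {D4}: total 58.
Compare {D3}: total 63.
No size-1 selection does better; minimum is 53.

53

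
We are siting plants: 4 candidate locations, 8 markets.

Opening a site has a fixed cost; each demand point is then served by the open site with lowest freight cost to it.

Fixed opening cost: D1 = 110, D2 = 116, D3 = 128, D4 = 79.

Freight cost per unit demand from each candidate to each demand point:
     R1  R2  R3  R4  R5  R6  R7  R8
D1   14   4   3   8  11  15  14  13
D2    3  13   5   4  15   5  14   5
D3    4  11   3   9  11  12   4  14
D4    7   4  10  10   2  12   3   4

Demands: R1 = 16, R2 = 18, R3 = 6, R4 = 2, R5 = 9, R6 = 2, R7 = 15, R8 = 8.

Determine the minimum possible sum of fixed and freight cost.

458

Open {D2, D4}: assign each demand point to its cheapest open site.
  R1→D2 16×3=48, R2→D4 18×4=72, R3→D2 6×5=30, R4→D2 2×4=8, R5→D4 9×2=18, R6→D2 2×5=10, R7→D4 15×3=45, R8→D4 8×4=32
  freight cost 263, fixed 195 → total 458.
Compare {D4}: freight cost 383 + fixed 79 = 462.
Compare {D3, D4}: freight cost 291 + fixed 207 = 498.
Compare {D1, D4}: freight cost 337 + fixed 189 = 526.
All other subsets cost ≥ 462. Minimum total cost: 458.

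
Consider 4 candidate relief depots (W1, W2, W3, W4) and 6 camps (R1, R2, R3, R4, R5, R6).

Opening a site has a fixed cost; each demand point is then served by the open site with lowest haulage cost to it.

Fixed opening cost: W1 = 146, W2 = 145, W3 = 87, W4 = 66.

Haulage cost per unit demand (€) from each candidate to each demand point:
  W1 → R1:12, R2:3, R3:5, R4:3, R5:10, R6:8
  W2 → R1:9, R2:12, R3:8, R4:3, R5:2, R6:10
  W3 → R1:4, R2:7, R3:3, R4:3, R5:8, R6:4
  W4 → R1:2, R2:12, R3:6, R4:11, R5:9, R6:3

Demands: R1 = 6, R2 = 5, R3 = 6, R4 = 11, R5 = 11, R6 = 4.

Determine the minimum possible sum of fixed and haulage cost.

301

Open {W3}: assign each demand point to its cheapest open site.
  R1→W3 6×4=24, R2→W3 5×7=35, R3→W3 6×3=18, R4→W3 11×3=33, R5→W3 11×8=88, R6→W3 4×4=16
  haulage cost 214, fixed 87 → total 301.
Compare {W3, W4}: haulage cost 198 + fixed 153 = 351.
Compare {W2, W3}: haulage cost 148 + fixed 232 = 380.
Compare {W2, W4}: haulage cost 175 + fixed 211 = 386.
All other subsets cost ≥ 351. Minimum total cost: 301.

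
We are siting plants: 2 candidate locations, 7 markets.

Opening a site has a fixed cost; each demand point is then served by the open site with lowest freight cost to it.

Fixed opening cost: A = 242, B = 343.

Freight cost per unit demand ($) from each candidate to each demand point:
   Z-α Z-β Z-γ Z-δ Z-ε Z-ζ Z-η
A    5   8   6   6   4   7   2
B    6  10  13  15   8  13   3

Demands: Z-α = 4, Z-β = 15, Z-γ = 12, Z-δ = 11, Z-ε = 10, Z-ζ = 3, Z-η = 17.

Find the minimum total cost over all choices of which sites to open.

615

Open {A}: assign each demand point to its cheapest open site.
  Z-α→A 4×5=20, Z-β→A 15×8=120, Z-γ→A 12×6=72, Z-δ→A 11×6=66, Z-ε→A 10×4=40, Z-ζ→A 3×7=21, Z-η→A 17×2=34
  freight cost 373, fixed 242 → total 615.
Compare {A, B}: freight cost 373 + fixed 585 = 958.
Compare {B}: freight cost 665 + fixed 343 = 1008.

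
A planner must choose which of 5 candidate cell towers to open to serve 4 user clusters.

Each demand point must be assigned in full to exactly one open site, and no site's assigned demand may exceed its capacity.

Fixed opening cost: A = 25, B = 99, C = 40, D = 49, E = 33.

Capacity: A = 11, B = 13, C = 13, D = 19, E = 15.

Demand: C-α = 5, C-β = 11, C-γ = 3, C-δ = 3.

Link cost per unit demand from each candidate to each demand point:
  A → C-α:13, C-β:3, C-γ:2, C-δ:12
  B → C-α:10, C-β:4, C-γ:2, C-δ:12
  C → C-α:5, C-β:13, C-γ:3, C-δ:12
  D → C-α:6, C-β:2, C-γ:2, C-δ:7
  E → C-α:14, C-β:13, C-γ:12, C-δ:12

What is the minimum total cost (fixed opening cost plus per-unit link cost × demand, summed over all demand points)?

Open {A, D}; cheapest assignment that respects the capacities:
  A (cap 11, load 3): C-γ — cost 3×2 = 6
  D (cap 19, load 19): C-α, C-β, C-δ — cost 5×6 + 11×2 + 3×7 = 73
  Shipping 79, fixed 74 → total 153.
  Any other capacity-feasible assignment to {A, D} ships for at least 79.
Compare {C, D}: its best feasible assignment gives total 163.
Compare {A, C}: its best feasible assignment gives total 168.
Every other set of open sites that can feasibly serve all demand totals ≥ 163 even under its best assignment. Minimum: 153.

153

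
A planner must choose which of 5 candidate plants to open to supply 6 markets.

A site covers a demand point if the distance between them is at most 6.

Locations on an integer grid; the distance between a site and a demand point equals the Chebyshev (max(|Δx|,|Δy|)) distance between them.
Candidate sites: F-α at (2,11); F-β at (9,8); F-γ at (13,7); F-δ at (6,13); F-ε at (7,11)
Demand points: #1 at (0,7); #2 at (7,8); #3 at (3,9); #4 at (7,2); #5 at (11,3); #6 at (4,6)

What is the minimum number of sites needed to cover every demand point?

2

Coverage sets (demand points within 6 of each site):
  F-α: {#1, #2, #3, #6}
  F-β: {#2, #3, #4, #5, #6}
  F-γ: {#2, #4, #5}
  F-δ: {#1, #2, #3}
  F-ε: {#2, #3, #6}
No single site covers all 6 demand points.
But {F-α, F-β} covers everything, so the minimum is 2.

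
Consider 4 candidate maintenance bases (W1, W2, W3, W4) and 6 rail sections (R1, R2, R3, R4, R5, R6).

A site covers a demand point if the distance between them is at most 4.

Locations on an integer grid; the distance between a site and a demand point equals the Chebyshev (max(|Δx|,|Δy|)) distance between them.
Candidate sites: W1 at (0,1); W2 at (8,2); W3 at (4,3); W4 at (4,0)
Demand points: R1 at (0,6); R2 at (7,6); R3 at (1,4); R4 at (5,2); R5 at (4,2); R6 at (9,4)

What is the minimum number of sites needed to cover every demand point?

Coverage sets (demand points within 4 of each site):
  W1: {R3, R5}
  W2: {R2, R4, R5, R6}
  W3: {R1, R2, R3, R4, R5}
  W4: {R3, R4, R5}
No single site covers all 6 demand points.
But {W2, W3} covers everything, so the minimum is 2.

2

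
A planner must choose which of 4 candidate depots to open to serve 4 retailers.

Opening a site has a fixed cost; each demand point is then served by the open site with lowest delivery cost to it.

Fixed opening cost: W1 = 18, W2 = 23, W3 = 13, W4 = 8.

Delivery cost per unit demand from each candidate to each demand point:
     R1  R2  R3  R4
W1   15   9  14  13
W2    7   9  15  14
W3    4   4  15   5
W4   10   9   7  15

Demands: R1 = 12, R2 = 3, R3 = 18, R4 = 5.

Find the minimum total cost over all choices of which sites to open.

232

Open {W3, W4}: assign each demand point to its cheapest open site.
  R1→W3 12×4=48, R2→W3 3×4=12, R3→W4 18×7=126, R4→W3 5×5=25
  delivery cost 211, fixed 21 → total 232.
Compare {W1, W3, W4}: delivery cost 211 + fixed 39 = 250.
Compare {W2, W3, W4}: delivery cost 211 + fixed 44 = 255.
Compare {W1, W2, W3, W4}: delivery cost 211 + fixed 62 = 273.
All other subsets cost ≥ 250. Minimum total cost: 232.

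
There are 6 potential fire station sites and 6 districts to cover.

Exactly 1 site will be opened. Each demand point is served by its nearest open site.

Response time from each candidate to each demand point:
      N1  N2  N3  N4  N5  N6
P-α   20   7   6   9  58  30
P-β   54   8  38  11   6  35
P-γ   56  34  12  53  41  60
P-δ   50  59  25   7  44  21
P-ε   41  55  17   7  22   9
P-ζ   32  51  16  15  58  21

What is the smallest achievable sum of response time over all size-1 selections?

Open {P-α}.
  N1→P-α 20, N2→P-α 7, N3→P-α 6, N4→P-α 9, N5→P-α 58, N6→P-α 30  ⇒ total 130.
Compare {P-ε}: total 151.
Compare {P-β}: total 152.
No size-1 selection does better; minimum is 130.

130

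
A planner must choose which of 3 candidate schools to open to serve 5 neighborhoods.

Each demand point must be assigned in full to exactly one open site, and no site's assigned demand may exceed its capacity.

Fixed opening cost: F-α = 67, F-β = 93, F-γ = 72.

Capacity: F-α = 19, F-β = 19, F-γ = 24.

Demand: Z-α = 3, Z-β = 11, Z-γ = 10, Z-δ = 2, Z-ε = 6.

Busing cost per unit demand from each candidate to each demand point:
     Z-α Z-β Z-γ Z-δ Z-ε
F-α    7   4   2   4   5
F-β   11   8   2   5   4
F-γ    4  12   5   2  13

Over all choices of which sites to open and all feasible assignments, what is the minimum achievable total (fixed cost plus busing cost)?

277

Open {F-α, F-β}; cheapest assignment that respects the capacities:
  F-α (cap 19, load 16): Z-α, Z-β, Z-δ — cost 3×7 + 11×4 + 2×4 = 73
  F-β (cap 19, load 16): Z-γ, Z-ε — cost 10×2 + 6×4 = 44
  Shipping 117, fixed 160 → total 277.
  Any other capacity-feasible assignment to {F-α, F-β} ships for at least 117.
Compare {F-α, F-γ}: its best feasible assignment gives total 279.
Compare {F-α, F-β, F-γ}: its best feasible assignment gives total 336.
Every other set of open sites that can feasibly serve all demand totals ≥ 279 even under its best assignment. Minimum: 277.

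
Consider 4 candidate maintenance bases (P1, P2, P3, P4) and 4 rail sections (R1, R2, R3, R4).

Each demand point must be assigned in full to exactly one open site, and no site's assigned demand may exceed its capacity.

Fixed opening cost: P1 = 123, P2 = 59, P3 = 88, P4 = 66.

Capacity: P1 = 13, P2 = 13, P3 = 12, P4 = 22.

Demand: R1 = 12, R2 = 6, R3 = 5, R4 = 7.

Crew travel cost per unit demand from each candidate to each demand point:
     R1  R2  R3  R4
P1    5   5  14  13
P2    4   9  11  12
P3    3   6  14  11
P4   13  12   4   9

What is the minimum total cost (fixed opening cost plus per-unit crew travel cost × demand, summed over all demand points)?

328

Open {P2, P4}; cheapest assignment that respects the capacities:
  P2 (cap 13, load 12): R1 — cost 12×4 = 48
  P4 (cap 22, load 18): R2, R3, R4 — cost 6×12 + 5×4 + 7×9 = 155
  Shipping 203, fixed 125 → total 328.
  Any other capacity-feasible assignment to {P2, P4} ships for at least 203.
Compare {P3, P4}: its best feasible assignment gives total 345.
Compare {P2, P3, P4}: its best feasible assignment gives total 380.
Every other set of open sites that can feasibly serve all demand totals ≥ 345 even under its best assignment. Minimum: 328.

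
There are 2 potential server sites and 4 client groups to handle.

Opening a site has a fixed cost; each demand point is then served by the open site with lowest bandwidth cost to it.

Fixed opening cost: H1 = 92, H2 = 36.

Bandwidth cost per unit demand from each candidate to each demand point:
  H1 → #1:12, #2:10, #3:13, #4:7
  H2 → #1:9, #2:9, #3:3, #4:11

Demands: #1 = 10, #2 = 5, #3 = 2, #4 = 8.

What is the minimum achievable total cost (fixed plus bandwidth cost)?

Open {H2}: assign each demand point to its cheapest open site.
  #1→H2 10×9=90, #2→H2 5×9=45, #3→H2 2×3=6, #4→H2 8×11=88
  bandwidth cost 229, fixed 36 → total 265.
Compare {H1, H2}: bandwidth cost 197 + fixed 128 = 325.
Compare {H1}: bandwidth cost 252 + fixed 92 = 344.

265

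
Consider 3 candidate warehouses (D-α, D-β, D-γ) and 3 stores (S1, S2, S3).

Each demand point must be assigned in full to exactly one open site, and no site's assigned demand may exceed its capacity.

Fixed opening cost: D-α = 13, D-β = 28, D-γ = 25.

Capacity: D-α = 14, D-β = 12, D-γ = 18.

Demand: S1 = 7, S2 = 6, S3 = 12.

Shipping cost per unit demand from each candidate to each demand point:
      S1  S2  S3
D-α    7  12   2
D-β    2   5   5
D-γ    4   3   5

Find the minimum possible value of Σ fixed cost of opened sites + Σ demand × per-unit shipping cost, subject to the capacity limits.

Open {D-α, D-γ}; cheapest assignment that respects the capacities:
  D-α (cap 14, load 12): S3 — cost 12×2 = 24
  D-γ (cap 18, load 13): S1, S2 — cost 7×4 + 6×3 = 46
  Shipping 70, fixed 38 → total 108.
  Any other capacity-feasible assignment to {D-α, D-γ} ships for at least 70.
Compare {D-α, D-β, D-γ}: its best feasible assignment gives total 122.
Compare {D-β, D-γ}: its best feasible assignment gives total 145.
Every other set of open sites that can feasibly serve all demand totals ≥ 122 even under its best assignment. Minimum: 108.

108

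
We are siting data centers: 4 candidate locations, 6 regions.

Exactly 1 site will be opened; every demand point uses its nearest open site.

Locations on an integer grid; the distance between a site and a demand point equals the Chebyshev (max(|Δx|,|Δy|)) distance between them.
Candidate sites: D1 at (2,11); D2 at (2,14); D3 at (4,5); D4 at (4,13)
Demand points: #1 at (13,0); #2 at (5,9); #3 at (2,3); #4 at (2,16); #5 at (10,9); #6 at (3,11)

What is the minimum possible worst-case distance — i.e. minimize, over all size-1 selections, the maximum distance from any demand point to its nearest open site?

Open {D1}.
  Farthest demand point is #1 at distance 11 (to D1); all others are ≤ 11.
With {D3} the worst case is 11.
With {D4} the worst case is 13.
No size-1 selection achieves below 11.

11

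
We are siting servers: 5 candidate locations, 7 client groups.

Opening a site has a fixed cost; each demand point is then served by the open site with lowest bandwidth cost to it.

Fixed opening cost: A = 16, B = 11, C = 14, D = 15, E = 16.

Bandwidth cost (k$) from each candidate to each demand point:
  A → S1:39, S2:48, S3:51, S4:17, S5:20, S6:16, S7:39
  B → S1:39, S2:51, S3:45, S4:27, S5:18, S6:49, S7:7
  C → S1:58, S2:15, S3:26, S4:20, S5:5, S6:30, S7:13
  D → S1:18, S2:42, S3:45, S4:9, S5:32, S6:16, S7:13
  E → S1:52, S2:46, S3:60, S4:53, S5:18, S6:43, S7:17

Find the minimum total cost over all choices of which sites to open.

131

Open {C, D}: assign each demand point to its cheapest open site.
  S1→D 18, S2→C 15, S3→C 26, S4→D 9, S5→C 5, S6→D 16, S7→C 13
  bandwidth cost 102, fixed 29 → total 131.
Compare {B, C, D}: bandwidth cost 96 + fixed 40 = 136.
Compare {A, C, D}: bandwidth cost 102 + fixed 45 = 147.
Compare {C, D, E}: bandwidth cost 102 + fixed 45 = 147.
All other subsets cost ≥ 136. Minimum total cost: 131.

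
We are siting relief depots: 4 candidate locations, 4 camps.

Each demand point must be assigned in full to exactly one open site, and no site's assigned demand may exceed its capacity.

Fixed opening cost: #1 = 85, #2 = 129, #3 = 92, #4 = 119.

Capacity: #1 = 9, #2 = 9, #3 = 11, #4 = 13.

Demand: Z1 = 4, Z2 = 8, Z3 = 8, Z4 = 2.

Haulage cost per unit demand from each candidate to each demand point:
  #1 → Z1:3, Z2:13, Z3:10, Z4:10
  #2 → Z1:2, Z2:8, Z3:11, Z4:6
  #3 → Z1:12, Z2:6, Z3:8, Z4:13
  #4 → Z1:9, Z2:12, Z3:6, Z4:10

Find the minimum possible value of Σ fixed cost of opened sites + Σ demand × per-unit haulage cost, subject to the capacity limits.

369

Open {#3, #4}; cheapest assignment that respects the capacities:
  #3 (cap 11, load 10): Z2, Z4 — cost 8×6 + 2×13 = 74
  #4 (cap 13, load 12): Z1, Z3 — cost 4×9 + 8×6 = 84
  Shipping 158, fixed 211 → total 369.
  Any other capacity-feasible assignment to {#3, #4} ships for at least 158.
Compare {#1, #3, #4}: its best feasible assignment gives total 424.
Compare {#1, #2, #3}: its best feasible assignment gives total 454.
Every other set of open sites that can feasibly serve all demand totals ≥ 424 even under its best assignment. Minimum: 369.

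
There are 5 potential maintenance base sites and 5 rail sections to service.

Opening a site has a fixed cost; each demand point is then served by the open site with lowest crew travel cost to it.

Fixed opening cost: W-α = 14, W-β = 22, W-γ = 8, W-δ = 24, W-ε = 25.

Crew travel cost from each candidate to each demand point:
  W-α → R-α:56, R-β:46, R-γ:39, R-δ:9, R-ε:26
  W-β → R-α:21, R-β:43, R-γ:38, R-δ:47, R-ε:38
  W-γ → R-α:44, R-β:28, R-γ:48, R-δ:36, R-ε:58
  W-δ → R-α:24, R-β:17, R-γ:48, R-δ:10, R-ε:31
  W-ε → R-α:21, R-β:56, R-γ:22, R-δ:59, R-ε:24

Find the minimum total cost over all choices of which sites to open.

143

Open {W-δ, W-ε}: assign each demand point to its cheapest open site.
  R-α→W-ε 21, R-β→W-δ 17, R-γ→W-ε 22, R-δ→W-δ 10, R-ε→W-ε 24
  crew travel cost 94, fixed 49 → total 143.
Compare {W-α, W-γ, W-ε}: crew travel cost 104 + fixed 47 = 151.
Compare {W-γ, W-δ, W-ε}: crew travel cost 94 + fixed 57 = 151.
Compare {W-α, W-δ}: crew travel cost 115 + fixed 38 = 153.
All other subsets cost ≥ 151. Minimum total cost: 143.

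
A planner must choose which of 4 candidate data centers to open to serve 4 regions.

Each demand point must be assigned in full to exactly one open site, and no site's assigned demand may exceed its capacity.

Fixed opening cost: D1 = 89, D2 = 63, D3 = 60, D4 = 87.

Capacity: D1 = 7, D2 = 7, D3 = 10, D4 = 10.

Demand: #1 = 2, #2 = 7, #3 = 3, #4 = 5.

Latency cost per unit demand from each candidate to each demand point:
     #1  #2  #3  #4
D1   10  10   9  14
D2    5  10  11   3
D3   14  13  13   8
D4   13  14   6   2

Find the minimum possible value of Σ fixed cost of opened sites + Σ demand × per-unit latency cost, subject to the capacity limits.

Open {D2, D4}; cheapest assignment that respects the capacities:
  D2 (cap 7, load 7): #2 — cost 7×10 = 70
  D4 (cap 10, load 10): #1, #3, #4 — cost 2×13 + 3×6 + 5×2 = 54
  Shipping 124, fixed 150 → total 274.
  Any other capacity-feasible assignment to {D2, D4} ships for at least 124.
Compare {D2, D3}: its best feasible assignment gives total 278.
Compare {D3, D4}: its best feasible assignment gives total 292.
Every other set of open sites that can feasibly serve all demand totals ≥ 278 even under its best assignment. Minimum: 274.

274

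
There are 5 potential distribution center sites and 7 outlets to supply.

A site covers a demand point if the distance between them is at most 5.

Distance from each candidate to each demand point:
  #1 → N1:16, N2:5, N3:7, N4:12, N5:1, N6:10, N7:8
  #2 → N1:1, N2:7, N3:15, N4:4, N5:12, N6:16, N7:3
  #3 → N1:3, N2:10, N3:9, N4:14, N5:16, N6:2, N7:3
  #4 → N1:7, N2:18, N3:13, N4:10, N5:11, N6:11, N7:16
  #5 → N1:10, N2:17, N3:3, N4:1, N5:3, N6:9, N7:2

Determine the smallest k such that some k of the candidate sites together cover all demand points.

Coverage sets (demand points within 5 of each site):
  #1: {N2, N5}
  #2: {N1, N4, N7}
  #3: {N1, N6, N7}
  #4: {}
  #5: {N3, N4, N5, N7}
No 2 sites suffice: every size-2 union leaves at least one demand point uncovered.
But {#1, #3, #5} covers everything, so the minimum is 3.

3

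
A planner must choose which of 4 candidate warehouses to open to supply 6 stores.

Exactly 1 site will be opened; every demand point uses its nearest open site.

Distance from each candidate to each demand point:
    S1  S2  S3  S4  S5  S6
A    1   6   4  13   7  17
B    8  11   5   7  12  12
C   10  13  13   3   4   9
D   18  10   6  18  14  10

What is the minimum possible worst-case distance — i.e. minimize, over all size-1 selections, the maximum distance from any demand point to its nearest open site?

12

Open {B}.
  Farthest demand point is S5 at distance 12 (to B); all others are ≤ 12.
With {C} the worst case is 13.
With {A} the worst case is 17.
No size-1 selection achieves below 12.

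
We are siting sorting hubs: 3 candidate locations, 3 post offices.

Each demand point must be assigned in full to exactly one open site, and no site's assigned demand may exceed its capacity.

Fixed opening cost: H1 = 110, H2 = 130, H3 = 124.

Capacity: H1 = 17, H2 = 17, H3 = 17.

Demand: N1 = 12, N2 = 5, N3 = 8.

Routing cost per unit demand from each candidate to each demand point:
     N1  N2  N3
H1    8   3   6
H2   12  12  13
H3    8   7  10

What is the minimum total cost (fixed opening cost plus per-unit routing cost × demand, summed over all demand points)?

393

Open {H1, H3}; cheapest assignment that respects the capacities:
  H1 (cap 17, load 13): N2, N3 — cost 5×3 + 8×6 = 63
  H3 (cap 17, load 12): N1 — cost 12×8 = 96
  Shipping 159, fixed 234 → total 393.
  Any other capacity-feasible assignment to {H1, H3} ships for at least 159.
Compare {H1, H2}: its best feasible assignment gives total 447.
Compare {H2, H3}: its best feasible assignment gives total 489.
Every other set of open sites that can feasibly serve all demand totals ≥ 447 even under its best assignment. Minimum: 393.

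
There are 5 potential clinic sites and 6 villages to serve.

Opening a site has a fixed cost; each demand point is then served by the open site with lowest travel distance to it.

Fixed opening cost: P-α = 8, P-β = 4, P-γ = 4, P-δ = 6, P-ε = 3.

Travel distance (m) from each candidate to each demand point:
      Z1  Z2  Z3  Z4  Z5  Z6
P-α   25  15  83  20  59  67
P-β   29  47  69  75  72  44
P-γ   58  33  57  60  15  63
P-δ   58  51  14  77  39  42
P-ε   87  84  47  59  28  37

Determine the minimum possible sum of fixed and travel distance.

Open {P-α, P-γ, P-δ, P-ε}: assign each demand point to its cheapest open site.
  Z1→P-α 25, Z2→P-α 15, Z3→P-δ 14, Z4→P-α 20, Z5→P-γ 15, Z6→P-ε 37
  travel distance 126, fixed 21 → total 147.
Compare {P-α, P-γ, P-δ}: travel distance 131 + fixed 18 = 149.
Compare {P-α, P-β, P-γ, P-δ, P-ε}: travel distance 126 + fixed 25 = 151.
Compare {P-α, P-β, P-γ, P-δ}: travel distance 131 + fixed 22 = 153.
All other subsets cost ≥ 149. Minimum total cost: 147.

147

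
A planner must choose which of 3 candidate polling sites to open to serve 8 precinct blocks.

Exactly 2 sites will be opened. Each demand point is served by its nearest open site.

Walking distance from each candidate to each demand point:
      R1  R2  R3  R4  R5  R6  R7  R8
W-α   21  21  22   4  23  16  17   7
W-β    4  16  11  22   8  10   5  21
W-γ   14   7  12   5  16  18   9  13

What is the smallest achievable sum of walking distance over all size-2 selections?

63

Open {W-β, W-γ}.
  R1→W-β 4, R2→W-γ 7, R3→W-β 11, R4→W-γ 5, R5→W-β 8, R6→W-β 10, R7→W-β 5, R8→W-γ 13  ⇒ total 63.
Compare {W-α, W-β}: total 65.
Compare {W-α, W-γ}: total 85.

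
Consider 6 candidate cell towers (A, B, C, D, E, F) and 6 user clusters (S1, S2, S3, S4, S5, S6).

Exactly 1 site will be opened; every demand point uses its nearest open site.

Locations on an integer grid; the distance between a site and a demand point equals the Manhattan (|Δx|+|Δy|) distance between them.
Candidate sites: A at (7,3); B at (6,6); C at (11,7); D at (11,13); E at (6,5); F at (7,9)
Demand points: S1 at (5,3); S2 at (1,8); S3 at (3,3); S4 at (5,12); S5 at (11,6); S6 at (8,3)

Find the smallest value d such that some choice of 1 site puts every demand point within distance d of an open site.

Open {B}.
  Farthest demand point is S2 at distance 7 (to B); all others are ≤ 7.
With {E} the worst case is 8.
With {F} the worst case is 10.
No size-1 selection achieves below 7.

7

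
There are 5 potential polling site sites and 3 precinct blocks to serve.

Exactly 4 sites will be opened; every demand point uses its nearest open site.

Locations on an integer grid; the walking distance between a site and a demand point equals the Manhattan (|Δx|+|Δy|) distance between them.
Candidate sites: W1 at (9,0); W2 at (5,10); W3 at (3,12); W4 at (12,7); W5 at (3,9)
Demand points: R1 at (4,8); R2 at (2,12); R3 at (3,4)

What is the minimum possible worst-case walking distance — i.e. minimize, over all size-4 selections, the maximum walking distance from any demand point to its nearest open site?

Open {W1, W2, W3, W5}.
  Farthest demand point is R3 at walking distance 5 (to W5); all others are ≤ 5.
With {W1, W2, W4, W5} the worst case is 5.
With {W1, W3, W4, W5} the worst case is 5.
No size-4 selection achieves below 5.

5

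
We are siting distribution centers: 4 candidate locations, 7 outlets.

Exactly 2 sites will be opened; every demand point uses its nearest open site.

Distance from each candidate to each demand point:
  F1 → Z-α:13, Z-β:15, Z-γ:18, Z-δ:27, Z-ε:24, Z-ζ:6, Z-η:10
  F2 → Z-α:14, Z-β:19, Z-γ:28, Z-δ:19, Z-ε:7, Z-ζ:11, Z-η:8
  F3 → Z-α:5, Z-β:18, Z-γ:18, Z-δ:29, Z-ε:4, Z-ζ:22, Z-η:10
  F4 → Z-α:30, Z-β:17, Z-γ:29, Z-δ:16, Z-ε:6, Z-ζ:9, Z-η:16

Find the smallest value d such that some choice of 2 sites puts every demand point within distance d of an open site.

Open {F1, F4}.
  Farthest demand point is Z-γ at distance 18 (to F1); all others are ≤ 18.
With {F3, F4} the worst case is 18.
With {F1, F2} the worst case is 19.
No size-2 selection achieves below 18.

18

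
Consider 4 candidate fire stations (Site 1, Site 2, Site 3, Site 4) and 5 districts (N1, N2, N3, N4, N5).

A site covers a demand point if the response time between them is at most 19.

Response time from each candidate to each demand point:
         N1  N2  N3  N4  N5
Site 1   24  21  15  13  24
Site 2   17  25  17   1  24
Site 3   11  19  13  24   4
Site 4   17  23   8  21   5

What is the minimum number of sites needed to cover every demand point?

Coverage sets (demand points within 19 of each site):
  Site 1: {N3, N4}
  Site 2: {N1, N3, N4}
  Site 3: {N1, N2, N3, N5}
  Site 4: {N1, N3, N5}
No single site covers all 5 demand points.
But {Site 1, Site 3} covers everything, so the minimum is 2.

2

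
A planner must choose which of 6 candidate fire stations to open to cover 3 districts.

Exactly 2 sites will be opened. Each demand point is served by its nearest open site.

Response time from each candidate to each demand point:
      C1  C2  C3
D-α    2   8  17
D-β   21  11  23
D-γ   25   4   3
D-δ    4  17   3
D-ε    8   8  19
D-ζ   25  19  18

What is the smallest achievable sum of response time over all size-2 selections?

9

Open {D-α, D-γ}.
  C1→D-α 2, C2→D-γ 4, C3→D-γ 3  ⇒ total 9.
Compare {D-γ, D-δ}: total 11.
Compare {D-α, D-δ}: total 13.
No size-2 selection does better; minimum is 9.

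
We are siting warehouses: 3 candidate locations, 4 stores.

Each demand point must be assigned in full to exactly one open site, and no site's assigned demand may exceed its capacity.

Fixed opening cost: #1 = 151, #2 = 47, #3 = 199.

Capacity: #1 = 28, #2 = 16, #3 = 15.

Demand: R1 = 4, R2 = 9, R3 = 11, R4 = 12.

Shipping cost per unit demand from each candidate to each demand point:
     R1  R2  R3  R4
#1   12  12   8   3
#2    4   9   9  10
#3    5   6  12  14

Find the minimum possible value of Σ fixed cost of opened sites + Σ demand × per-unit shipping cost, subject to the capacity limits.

419

Open {#1, #2}; cheapest assignment that respects the capacities:
  #1 (cap 28, load 23): R3, R4 — cost 11×8 + 12×3 = 124
  #2 (cap 16, load 13): R1, R2 — cost 4×4 + 9×9 = 97
  Shipping 221, fixed 198 → total 419.
  Any other capacity-feasible assignment to {#1, #2} ships for at least 221.
Compare {#1, #3}: its best feasible assignment gives total 548.
Compare {#1, #2, #3}: its best feasible assignment gives total 591.
Every other set of open sites that can feasibly serve all demand totals ≥ 548 even under its best assignment. Minimum: 419.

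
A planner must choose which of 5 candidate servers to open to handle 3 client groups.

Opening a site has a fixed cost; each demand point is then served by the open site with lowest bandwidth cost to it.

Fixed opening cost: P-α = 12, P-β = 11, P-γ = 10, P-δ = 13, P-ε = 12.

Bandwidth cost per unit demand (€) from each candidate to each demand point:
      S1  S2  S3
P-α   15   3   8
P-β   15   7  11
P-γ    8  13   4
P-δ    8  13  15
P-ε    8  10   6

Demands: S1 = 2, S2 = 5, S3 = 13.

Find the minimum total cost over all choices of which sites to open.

Open {P-α, P-γ}: assign each demand point to its cheapest open site.
  S1→P-γ 2×8=16, S2→P-α 5×3=15, S3→P-γ 13×4=52
  bandwidth cost 83, fixed 22 → total 105.
Compare {P-α, P-β, P-γ}: bandwidth cost 83 + fixed 33 = 116.
Compare {P-α, P-γ, P-ε}: bandwidth cost 83 + fixed 34 = 117.
Compare {P-α, P-γ, P-δ}: bandwidth cost 83 + fixed 35 = 118.
All other subsets cost ≥ 116. Minimum total cost: 105.

105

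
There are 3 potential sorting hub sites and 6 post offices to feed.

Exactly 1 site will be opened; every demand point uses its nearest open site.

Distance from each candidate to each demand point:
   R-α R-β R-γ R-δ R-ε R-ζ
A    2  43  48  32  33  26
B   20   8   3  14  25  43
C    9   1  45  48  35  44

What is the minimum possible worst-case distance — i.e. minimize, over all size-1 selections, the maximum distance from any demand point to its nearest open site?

Open {B}.
  Farthest demand point is R-ζ at distance 43 (to B); all others are ≤ 43.
With {A} the worst case is 48.
With {C} the worst case is 48.
No size-1 selection achieves below 43.

43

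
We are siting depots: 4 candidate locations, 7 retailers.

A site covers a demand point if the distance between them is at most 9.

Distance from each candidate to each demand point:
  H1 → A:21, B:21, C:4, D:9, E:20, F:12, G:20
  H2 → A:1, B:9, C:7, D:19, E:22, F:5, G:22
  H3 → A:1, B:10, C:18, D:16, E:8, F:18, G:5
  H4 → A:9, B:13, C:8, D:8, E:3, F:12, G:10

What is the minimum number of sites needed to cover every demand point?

Coverage sets (demand points within 9 of each site):
  H1: {C, D}
  H2: {A, B, C, F}
  H3: {A, E, G}
  H4: {A, C, D, E}
No 2 sites suffice: every size-2 union leaves at least one demand point uncovered.
But {H1, H2, H3} covers everything, so the minimum is 3.

3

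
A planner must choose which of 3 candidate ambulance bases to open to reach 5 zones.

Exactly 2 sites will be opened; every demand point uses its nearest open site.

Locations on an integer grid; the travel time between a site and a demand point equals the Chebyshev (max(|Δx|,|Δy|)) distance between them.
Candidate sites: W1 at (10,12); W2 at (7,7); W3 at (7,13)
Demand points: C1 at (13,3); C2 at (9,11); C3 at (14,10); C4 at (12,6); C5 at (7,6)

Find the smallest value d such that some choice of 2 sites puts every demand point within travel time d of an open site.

6

Open {W1, W2}.
  Farthest demand point is C1 at travel time 6 (to W2); all others are ≤ 6.
With {W2, W3} the worst case is 7.
With {W1, W3} the worst case is 9.
No size-2 selection achieves below 6.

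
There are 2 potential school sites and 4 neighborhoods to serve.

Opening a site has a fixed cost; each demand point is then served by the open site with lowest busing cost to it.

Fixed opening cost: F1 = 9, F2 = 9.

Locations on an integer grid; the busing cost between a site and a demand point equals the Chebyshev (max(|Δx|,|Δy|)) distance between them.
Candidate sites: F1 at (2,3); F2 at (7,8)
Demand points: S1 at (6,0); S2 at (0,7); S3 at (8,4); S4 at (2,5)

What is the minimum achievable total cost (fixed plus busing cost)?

25

Open {F1}: assign each demand point to its cheapest open site.
  S1→F1 4, S2→F1 4, S3→F1 6, S4→F1 2
  busing cost 16, fixed 9 → total 25.
Compare {F1, F2}: busing cost 14 + fixed 18 = 32.
Compare {F2}: busing cost 24 + fixed 9 = 33.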